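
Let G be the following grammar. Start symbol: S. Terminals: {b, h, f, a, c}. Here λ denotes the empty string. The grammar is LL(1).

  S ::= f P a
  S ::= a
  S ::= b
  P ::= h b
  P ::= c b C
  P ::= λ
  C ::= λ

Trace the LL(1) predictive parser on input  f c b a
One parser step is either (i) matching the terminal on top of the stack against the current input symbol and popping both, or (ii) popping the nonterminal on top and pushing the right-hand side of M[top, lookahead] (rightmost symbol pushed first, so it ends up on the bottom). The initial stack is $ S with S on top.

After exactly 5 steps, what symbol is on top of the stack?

step 1: stack=$ S  input=f c b a $  — expand S ::= f P a
step 2: stack=$ a P f  input=f c b a $  — match f
step 3: stack=$ a P  input=c b a $  — expand P ::= c b C
step 4: stack=$ a C b c  input=c b a $  — match c
step 5: stack=$ a C b  input=b a $  — match b
Stack after step 5: $ a C (top = C).

C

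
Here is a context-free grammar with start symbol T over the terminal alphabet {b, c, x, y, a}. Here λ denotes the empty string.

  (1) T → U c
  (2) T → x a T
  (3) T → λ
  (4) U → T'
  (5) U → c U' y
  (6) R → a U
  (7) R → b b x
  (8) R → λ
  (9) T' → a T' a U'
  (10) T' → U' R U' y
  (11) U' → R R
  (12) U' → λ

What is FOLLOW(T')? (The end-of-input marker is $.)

FIRST(R) = {λ, a, b}
FIRST(U') = {λ, a, b}  (via R R)
FIRST(T') = {a, b, y}  (via U' R U' y)
FIRST(U) = {a, b, c, y}  (via T')
FIRST(T) = {λ, a, b, c, x, y}  (via U c)
FOLLOW(T) includes $ since T is the start symbol.
FOLLOW(T): in T→x a T, the suffix after T is empty (adds nothing new). Thus FOLLOW(T) = {$}.
FOLLOW(U): in T→U c, U is followed by c with FIRST {c}; in R→a U, the suffix after U is empty, so FOLLOW(U) ⊇ FOLLOW(R) = {a, b, c, y}. Thus FOLLOW(U) = {a, b, c, y}.
FOLLOW(T'): in U→T', the suffix after T' is empty, so FOLLOW(T') ⊇ FOLLOW(U) = {a, b, c, y}; in T'→a T' a U', T' is followed by a U' with FIRST {a}. Thus FOLLOW(T') = {a, b, c, y}.
FOLLOW(U'): in U→c U' y, U' is followed by y with FIRST {y}; in T'→a T' a U', the suffix after U' is empty, so FOLLOW(U') ⊇ FOLLOW(T') = {a, b, c, y}; in T'→U' R U' y (occurrence 1), U' is followed by R U' y with FIRST {a, b, y}; in T'→U' R U' y (occurrence 2), U' is followed by y with FIRST {y}. Thus FOLLOW(U') = {a, b, c, y}.
FOLLOW(R): in T'→U' R U' y, R is followed by U' y with FIRST {a, b, y}; in U'→R R (occurrence 1), R is followed by R with FIRST {λ, a, b}; in U'→R R (occurrence 1), the suffix after R is nullable, so FOLLOW(R) ⊇ FOLLOW(U') = {a, b, c, y}; in U'→R R (occurrence 2), the suffix after R is empty, so FOLLOW(R) ⊇ FOLLOW(U') = {a, b, c, y}. Thus FOLLOW(R) = {a, b, c, y}.

{a, b, c, y}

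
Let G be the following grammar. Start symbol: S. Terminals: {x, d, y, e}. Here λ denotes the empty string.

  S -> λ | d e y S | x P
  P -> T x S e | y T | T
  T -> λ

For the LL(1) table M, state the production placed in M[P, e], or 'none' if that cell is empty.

P -> T

FIRST(S): from S->λ we get {λ}; from S->d e y S we get {d}; from S->x P we get {x}. So FIRST(S) = {λ, d, x}.
FIRST(T): from T->λ we get {λ}. So FIRST(T) = {λ}.
FIRST(P): from P->T x S e we get {x}; from P->y T we get {y}; from P->T we get {λ}. So FIRST(P) = {λ, x, y}.
FOLLOW(S) includes $ since S is the start symbol.
FOLLOW(S): in S->d e y S, the suffix after S is empty (adds nothing new); in P->T x S e, S is followed by e with FIRST {e}. Thus FOLLOW(S) = {$, e}.
FOLLOW(P): in S->x P, the suffix after P is empty, so FOLLOW(P) ⊇ FOLLOW(S) = {$, e}. Thus FOLLOW(P) = {$, e}.
For P -> T x S e: FIRST(T x S e) = {x}, so it goes in M[P, t] for t ∈ {x}.
For P -> y T: FIRST(y T) = {y}, so it goes in M[P, t] for t ∈ {y}.
For P -> T: FIRST(T) = {λ}, so it goes in M[P, t] for t ∈ {}; since λ ∈ FIRST, also for every t ∈ FOLLOW(P) = {$, e}.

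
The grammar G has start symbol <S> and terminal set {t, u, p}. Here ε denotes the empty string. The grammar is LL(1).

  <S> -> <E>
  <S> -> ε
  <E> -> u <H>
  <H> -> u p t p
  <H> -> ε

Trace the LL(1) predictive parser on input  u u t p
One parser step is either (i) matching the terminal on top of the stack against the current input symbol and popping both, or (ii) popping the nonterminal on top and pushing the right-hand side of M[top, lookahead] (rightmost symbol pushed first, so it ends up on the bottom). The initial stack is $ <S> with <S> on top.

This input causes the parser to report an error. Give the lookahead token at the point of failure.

step 1: stack=$ <S>  input=u u t p $  — expand <S> -> <E>
step 2: stack=$ <E>  input=u u t p $  — expand <E> -> u <H>
step 3: stack=$ <H> u  input=u u t p $  — match u
step 4: stack=$ <H>  input=u t p $  — expand <H> -> u p t p
step 5: stack=$ p t p u  input=u t p $  — match u
step 6: stack=$ p t p  input=t p $  — error: top is terminal p but lookahead is t

t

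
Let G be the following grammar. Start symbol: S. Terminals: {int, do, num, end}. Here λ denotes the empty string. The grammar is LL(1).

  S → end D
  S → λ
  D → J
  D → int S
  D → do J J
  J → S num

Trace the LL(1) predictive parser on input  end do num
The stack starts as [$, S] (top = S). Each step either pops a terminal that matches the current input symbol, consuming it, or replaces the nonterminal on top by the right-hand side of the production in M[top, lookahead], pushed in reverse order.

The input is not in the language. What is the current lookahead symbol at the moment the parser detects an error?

$

step 1: stack=$ S  input=end do num $  — expand S → end D
step 2: stack=$ D end  input=end do num $  — match end
step 3: stack=$ D  input=do num $  — expand D → do J J
step 4: stack=$ J J do  input=do num $  — match do
step 5: stack=$ J J  input=num $  — expand J → S num
step 6: stack=$ J num S  input=num $  — expand S → λ
step 7: stack=$ J num  input=num $  — match num
step 8: stack=$ J  input=$  — error: M[J, $] is empty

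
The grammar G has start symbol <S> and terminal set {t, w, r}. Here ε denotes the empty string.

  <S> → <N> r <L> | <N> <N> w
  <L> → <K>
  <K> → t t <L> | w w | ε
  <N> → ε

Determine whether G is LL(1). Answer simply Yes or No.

FIRST(<S>) = {r, w}
FIRST(<L>) = {ε, t, w}
FIRST(<K>) = {ε, t, w}
FIRST(<N>) = {ε}
FOLLOW(<S>) = {$}
FOLLOW(<L>) = {$}
FOLLOW(<K>) = {$}
FOLLOW(<N>) = {r, w}
Each cell of M receives at most one production.

Yes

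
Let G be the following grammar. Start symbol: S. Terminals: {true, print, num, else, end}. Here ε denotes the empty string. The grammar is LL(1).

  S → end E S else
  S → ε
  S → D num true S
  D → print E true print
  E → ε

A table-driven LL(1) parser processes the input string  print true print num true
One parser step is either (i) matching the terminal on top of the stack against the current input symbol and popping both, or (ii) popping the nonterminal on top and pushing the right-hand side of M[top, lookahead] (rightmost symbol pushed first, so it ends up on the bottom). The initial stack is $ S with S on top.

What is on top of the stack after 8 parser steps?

S

     Stack                            Input                        Action
  1  $ S                              print true print num true $  expand S → D num true S
  2  $ S true num D                   print true print num true $  expand D → print E true print
  3  $ S true num print true E print  print true print num true $  match print
  4  $ S true num print true E        true print num true $        expand E → ε
  5  $ S true num print true          true print num true $        match true
  6  $ S true num print               print num true $             match print
  7  $ S true num                     num true $                   match num
  8  $ S true                         true $                       match true
Stack after step 8: $ S (top = S).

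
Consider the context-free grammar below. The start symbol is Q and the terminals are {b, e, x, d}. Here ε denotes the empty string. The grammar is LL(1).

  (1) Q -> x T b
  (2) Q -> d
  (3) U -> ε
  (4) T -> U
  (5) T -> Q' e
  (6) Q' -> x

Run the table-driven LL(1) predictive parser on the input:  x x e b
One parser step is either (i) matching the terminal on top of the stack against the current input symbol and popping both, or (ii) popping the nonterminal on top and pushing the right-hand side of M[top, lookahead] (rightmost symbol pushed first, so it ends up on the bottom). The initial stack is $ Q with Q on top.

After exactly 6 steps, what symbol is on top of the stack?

b

     Stack     Input      Action
  1  $ Q       x x e b $  expand Q -> x T b
  2  $ b T x   x x e b $  match x
  3  $ b T     x e b $    expand T -> Q' e
  4  $ b e Q'  x e b $    expand Q' -> x
  5  $ b e x   x e b $    match x
  6  $ b e     e b $      match e
Stack after step 6: $ b (top = b).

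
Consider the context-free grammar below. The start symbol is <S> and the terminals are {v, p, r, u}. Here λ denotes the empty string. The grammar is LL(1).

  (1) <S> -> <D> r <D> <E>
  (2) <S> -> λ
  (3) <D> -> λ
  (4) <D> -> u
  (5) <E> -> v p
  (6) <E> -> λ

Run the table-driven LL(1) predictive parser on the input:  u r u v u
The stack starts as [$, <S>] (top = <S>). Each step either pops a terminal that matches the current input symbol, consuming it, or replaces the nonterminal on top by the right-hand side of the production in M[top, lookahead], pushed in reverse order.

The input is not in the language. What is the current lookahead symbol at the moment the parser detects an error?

step 1: stack=$ <S>  input=u r u v u $  — expand <S> -> <D> r <D> <E>
step 2: stack=$ <E> <D> r <D>  input=u r u v u $  — expand <D> -> u
step 3: stack=$ <E> <D> r u  input=u r u v u $  — match u
step 4: stack=$ <E> <D> r  input=r u v u $  — match r
step 5: stack=$ <E> <D>  input=u v u $  — expand <D> -> u
step 6: stack=$ <E> u  input=u v u $  — match u
step 7: stack=$ <E>  input=v u $  — expand <E> -> v p
step 8: stack=$ p v  input=v u $  — match v
step 9: stack=$ p  input=u $  — error: top is terminal p but lookahead is u

u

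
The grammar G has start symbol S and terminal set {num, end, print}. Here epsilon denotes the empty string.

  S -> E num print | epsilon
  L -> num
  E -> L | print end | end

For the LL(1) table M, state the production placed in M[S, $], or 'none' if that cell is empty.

FIRST(L): from L->num we get {num}. So FIRST(L) = {num}.
FIRST(E): from E->L we get {num}; from E->print end we get {print}; from E->end we get {end}. So FIRST(E) = {end, num, print}.
FIRST(S): from S->E num print we get {end, num, print}; from S->epsilon we get {epsilon}. So FIRST(S) = {epsilon, end, num, print}.
FOLLOW(S) includes $ since S is the start symbol.
FOLLOW(S): S appears on no right-hand side. Thus FOLLOW(S) = {$}.
For S -> E num print: FIRST(E num print) = {end, num, print}, so it goes in M[S, t] for t ∈ {end, num, print}.
For S -> epsilon: FIRST(epsilon) = {epsilon}, so it goes in M[S, t] for t ∈ {}; since epsilon ∈ FIRST, also for every t ∈ FOLLOW(S) = {$}.

S -> epsilon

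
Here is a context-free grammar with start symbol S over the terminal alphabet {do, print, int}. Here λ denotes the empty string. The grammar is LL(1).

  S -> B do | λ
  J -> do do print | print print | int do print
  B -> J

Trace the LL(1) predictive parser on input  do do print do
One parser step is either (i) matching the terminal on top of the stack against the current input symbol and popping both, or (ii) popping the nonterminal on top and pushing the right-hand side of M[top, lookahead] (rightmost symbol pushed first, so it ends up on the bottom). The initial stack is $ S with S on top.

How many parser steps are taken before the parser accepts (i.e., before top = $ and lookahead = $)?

step 1: stack=$ S  input=do do print do $  — expand S -> B do
step 2: stack=$ do B  input=do do print do $  — expand B -> J
step 3: stack=$ do J  input=do do print do $  — expand J -> do do print
step 4: stack=$ do print do do  input=do do print do $  — match do
step 5: stack=$ do print do  input=do print do $  — match do
step 6: stack=$ do print  input=print do $  — match print
step 7: stack=$ do  input=do $  — match do
Accept reached after 7 steps.

7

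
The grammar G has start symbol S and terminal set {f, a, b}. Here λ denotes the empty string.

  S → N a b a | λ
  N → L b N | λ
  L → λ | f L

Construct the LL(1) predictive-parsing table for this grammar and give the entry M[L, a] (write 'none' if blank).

none

FIRST(L): from L→λ we get {λ}; from L→f L we get {f}. So FIRST(L) = {λ, f}.
FIRST(N): from N→L b N we get {b, f}; from N→λ we get {λ}. So FIRST(N) = {λ, b, f}.
FIRST(S): from S→N a b a we get {a, b, f}; from S→λ we get {λ}. So FIRST(S) = {λ, a, b, f}.
FOLLOW(S) includes $ since S is the start symbol.
FOLLOW(L): in N→L b N, L is followed by b N with FIRST {b}; in L→f L, the suffix after L is empty (adds nothing new). Thus FOLLOW(L) = {b}.
For L → λ: FIRST(λ) = {λ}, so it goes in M[L, t] for t ∈ {}; since λ ∈ FIRST, also for every t ∈ FOLLOW(L) = {b}.
For L → f L: FIRST(f L) = {f}, so it goes in M[L, t] for t ∈ {f}.
None of these place a production in M[L, a].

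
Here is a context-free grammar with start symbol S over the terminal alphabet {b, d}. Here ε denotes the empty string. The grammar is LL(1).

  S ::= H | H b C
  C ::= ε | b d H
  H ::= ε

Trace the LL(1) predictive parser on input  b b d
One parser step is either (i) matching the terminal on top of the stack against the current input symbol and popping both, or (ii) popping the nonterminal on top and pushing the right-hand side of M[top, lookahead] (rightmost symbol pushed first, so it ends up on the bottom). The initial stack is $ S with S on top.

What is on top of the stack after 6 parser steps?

H

step 1: stack=$ S  input=b b d $  — expand S ::= H b C
step 2: stack=$ C b H  input=b b d $  — expand H ::= ε
step 3: stack=$ C b  input=b b d $  — match b
step 4: stack=$ C  input=b d $  — expand C ::= b d H
step 5: stack=$ H d b  input=b d $  — match b
step 6: stack=$ H d  input=d $  — match d
Stack after step 6: $ H (top = H).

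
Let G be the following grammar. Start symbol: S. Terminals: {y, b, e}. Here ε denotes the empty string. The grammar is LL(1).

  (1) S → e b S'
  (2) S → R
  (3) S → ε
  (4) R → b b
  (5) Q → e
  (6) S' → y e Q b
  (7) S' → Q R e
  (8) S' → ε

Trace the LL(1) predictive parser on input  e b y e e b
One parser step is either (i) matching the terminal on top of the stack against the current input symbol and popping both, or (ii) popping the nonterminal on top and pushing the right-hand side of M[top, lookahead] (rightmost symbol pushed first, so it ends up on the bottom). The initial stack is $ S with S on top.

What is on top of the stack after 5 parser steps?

e

step 1: stack=$ S  input=e b y e e b $  — expand S → e b S'
step 2: stack=$ S' b e  input=e b y e e b $  — match e
step 3: stack=$ S' b  input=b y e e b $  — match b
step 4: stack=$ S'  input=y e e b $  — expand S' → y e Q b
step 5: stack=$ b Q e y  input=y e e b $  — match y
Stack after step 5: $ b Q e (top = e).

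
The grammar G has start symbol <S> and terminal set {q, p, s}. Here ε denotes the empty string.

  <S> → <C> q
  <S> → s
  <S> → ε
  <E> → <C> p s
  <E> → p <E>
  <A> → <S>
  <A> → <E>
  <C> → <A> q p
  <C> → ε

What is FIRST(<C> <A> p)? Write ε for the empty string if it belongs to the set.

FIRST(<S>) = {ε, p, q, s}  (via <C> q)
FIRST(<E>) = {p, q, s}  (via <C> p s)
FIRST(<A>) = {ε, p, q, s}  (via <S>, <E>)
FIRST(<C>) = {ε, p, q, s}  (via <A> q p)
FIRST(<C> <A> p): take FIRST of each symbol in turn, carrying on past any symbol whose FIRST contains ε; result {p, q, s}.

{p, q, s}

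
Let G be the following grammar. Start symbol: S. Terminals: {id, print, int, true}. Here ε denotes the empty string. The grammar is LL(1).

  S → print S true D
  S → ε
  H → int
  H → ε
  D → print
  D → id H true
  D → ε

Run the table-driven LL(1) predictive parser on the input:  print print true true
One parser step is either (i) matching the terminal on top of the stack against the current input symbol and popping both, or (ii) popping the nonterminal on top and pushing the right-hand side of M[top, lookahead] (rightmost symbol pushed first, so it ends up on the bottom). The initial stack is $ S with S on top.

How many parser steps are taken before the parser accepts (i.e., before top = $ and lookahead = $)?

step 1: stack=$ S  input=print print true true $  — expand S → print S true D
step 2: stack=$ D true S print  input=print print true true $  — match print
step 3: stack=$ D true S  input=print true true $  — expand S → print S true D
step 4: stack=$ D true D true S print  input=print true true $  — match print
step 5: stack=$ D true D true S  input=true true $  — expand S → ε
step 6: stack=$ D true D true  input=true true $  — match true
step 7: stack=$ D true D  input=true $  — expand D → ε
step 8: stack=$ D true  input=true $  — match true
step 9: stack=$ D  input=$  — expand D → ε
Accept reached after 9 steps.

9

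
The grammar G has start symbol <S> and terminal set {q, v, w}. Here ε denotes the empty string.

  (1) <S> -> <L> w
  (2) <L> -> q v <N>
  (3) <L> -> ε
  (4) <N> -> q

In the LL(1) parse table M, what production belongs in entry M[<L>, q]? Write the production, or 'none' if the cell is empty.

FIRST(<L>): from <L>->q v <N> we get {q}; from <L>->ε we get {ε}. So FIRST(<L>) = {ε, q}.
FIRST(<N>): from <N>->q we get {q}. So FIRST(<N>) = {q}.
FIRST(<S>): from <S>-><L> w we get {q, w}. So FIRST(<S>) = {q, w}.
FOLLOW(<S>) includes $ since <S> is the start symbol.
FOLLOW(<L>): in <S>-><L> w, <L> is followed by w with FIRST {w}. Thus FOLLOW(<L>) = {w}.
For <L> -> q v <N>: FIRST(q v <N>) = {q}, so it goes in M[<L>, t] for t ∈ {q}.
For <L> -> ε: FIRST(ε) = {ε}, so it goes in M[<L>, t] for t ∈ {}; since ε ∈ FIRST, also for every t ∈ FOLLOW(<L>) = {w}.

<L> -> q v <N>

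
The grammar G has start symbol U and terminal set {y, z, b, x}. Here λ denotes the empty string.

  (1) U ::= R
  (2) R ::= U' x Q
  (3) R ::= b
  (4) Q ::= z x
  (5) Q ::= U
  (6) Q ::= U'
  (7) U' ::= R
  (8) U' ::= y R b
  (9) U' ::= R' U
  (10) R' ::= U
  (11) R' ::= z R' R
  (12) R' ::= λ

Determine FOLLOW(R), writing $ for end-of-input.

{$, b, x, y, z}

FIRST(U): from U::=R we get {b, y, z}. So FIRST(U) = {b, y, z}.
FIRST(R'): from R'::=U we get {b, y, z}; from R'::=z R' R we get {z}; from R'::=λ we get {λ}. So FIRST(R') = {λ, b, y, z}.
FIRST(R): from R::=U' x Q we get {b, y, z}; from R::=b we get {b}. So FIRST(R) = {b, y, z}.
FIRST(U'): from U'::=R we get {b, y, z}; from U'::=y R b we get {y}; from U'::=R' U we get {b, y, z}. So FIRST(U') = {b, y, z}.
FIRST(Q): from Q::=z x we get {z}; from Q::=U we get {b, y, z}; from Q::=U' we get {b, y, z}. So FIRST(Q) = {b, y, z}.
FOLLOW(U) includes $ since U is the start symbol.
FOLLOW(R'): in U'::=R' U, R' is followed by U with FIRST {b, y, z}; in R'::=z R' R, R' is followed by R with FIRST {b, y, z}. Thus FOLLOW(R') = {b, y, z}.
FOLLOW(U): in Q::=U, the suffix after U is empty, so FOLLOW(U) ⊇ FOLLOW(Q) = {$, b, x, y, z}; in U'::=R' U, the suffix after U is empty, so FOLLOW(U) ⊇ FOLLOW(U') = {$, b, x, y, z}; in R'::=U, the suffix after U is empty, so FOLLOW(U) ⊇ FOLLOW(R') = {b, y, z}. Thus FOLLOW(U) = {$, b, x, y, z}.
FOLLOW(R): in U::=R, the suffix after R is empty, so FOLLOW(R) ⊇ FOLLOW(U) = {$, b, x, y, z}; in U'::=R, the suffix after R is empty, so FOLLOW(R) ⊇ FOLLOW(U') = {$, b, x, y, z}; in U'::=y R b, R is followed by b with FIRST {b}; in R'::=z R' R, the suffix after R is empty, so FOLLOW(R) ⊇ FOLLOW(R') = {b, y, z}. Thus FOLLOW(R) = {$, b, x, y, z}.
FOLLOW(Q): in R::=U' x Q, the suffix after Q is empty, so FOLLOW(Q) ⊇ FOLLOW(R) = {$, b, x, y, z}. Thus FOLLOW(Q) = {$, b, x, y, z}.
FOLLOW(U'): in R::=U' x Q, U' is followed by x Q with FIRST {x}; in Q::=U', the suffix after U' is empty, so FOLLOW(U') ⊇ FOLLOW(Q) = {$, b, x, y, z}. Thus FOLLOW(U') = {$, b, x, y, z}.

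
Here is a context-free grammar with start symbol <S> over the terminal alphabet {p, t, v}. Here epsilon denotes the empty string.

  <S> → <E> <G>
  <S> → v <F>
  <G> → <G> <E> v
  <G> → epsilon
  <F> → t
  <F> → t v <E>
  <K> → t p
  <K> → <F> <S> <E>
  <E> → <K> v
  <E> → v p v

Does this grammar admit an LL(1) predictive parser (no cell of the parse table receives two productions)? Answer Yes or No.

FIRST(<S>) = {t, v}
FIRST(<G>) = {epsilon, t, v}
FIRST(<F>) = {t}
FIRST(<K>) = {t}
FIRST(<E>) = {t, v}
FOLLOW(<S>) = {$, t, v}
FOLLOW(<G>) = {$, t, v}
FOLLOW(<F>) = {$, t, v}
FOLLOW(<K>) = {v}
FOLLOW(<E>) = {$, t, v}
Cell M[<F>, t] receives both <F> → t and <F> → t v <E> — the grammar is not LL(1).

No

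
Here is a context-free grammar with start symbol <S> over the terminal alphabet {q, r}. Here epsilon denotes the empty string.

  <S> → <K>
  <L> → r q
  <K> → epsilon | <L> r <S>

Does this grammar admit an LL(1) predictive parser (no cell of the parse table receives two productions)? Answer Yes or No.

FIRST(<S>) = {epsilon, r}
FIRST(<L>) = {r}
FIRST(<K>) = {epsilon, r}
FOLLOW(<S>) = {$}
FOLLOW(<L>) = {r}
FOLLOW(<K>) = {$}
Each cell of M receives at most one production.

Yes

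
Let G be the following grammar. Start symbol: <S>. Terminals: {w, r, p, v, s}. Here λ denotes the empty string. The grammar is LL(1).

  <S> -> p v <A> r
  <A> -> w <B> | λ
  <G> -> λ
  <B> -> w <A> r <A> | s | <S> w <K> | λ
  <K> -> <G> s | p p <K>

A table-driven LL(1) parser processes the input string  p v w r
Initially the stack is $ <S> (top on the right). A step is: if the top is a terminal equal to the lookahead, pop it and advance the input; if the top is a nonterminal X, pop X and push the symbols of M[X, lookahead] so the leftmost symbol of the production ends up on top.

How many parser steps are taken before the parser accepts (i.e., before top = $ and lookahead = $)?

     Stack        Input      Action
  1  $ <S>        p v w r $  expand <S> -> p v <A> r
  2  $ r <A> v p  p v w r $  match p
  3  $ r <A> v    v w r $    match v
  4  $ r <A>      w r $      expand <A> -> w <B>
  5  $ r <B> w    w r $      match w
  6  $ r <B>      r $        expand <B> -> λ
  7  $ r          r $        match r
Accept reached after 7 steps.

7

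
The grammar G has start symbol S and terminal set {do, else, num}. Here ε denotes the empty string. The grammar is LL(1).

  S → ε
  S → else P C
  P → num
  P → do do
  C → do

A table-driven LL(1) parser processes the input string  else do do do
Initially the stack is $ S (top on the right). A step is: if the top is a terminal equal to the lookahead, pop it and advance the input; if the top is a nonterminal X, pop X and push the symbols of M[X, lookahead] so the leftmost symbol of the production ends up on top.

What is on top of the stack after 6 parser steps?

do

step 1: stack=$ S  input=else do do do $  — expand S → else P C
step 2: stack=$ C P else  input=else do do do $  — match else
step 3: stack=$ C P  input=do do do $  — expand P → do do
step 4: stack=$ C do do  input=do do do $  — match do
step 5: stack=$ C do  input=do do $  — match do
step 6: stack=$ C  input=do $  — expand C → do
Stack after step 6: $ do (top = do).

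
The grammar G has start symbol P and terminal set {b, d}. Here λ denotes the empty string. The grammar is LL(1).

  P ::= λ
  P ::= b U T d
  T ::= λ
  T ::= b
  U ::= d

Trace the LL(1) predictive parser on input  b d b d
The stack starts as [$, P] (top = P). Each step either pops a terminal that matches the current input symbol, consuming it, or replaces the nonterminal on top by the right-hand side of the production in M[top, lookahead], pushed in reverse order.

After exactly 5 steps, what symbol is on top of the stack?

b

     Stack      Input      Action
  1  $ P        b d b d $  expand P ::= b U T d
  2  $ d T U b  b d b d $  match b
  3  $ d T U    d b d $    expand U ::= d
  4  $ d T d    d b d $    match d
  5  $ d T      b d $      expand T ::= b
Stack after step 5: $ d b (top = b).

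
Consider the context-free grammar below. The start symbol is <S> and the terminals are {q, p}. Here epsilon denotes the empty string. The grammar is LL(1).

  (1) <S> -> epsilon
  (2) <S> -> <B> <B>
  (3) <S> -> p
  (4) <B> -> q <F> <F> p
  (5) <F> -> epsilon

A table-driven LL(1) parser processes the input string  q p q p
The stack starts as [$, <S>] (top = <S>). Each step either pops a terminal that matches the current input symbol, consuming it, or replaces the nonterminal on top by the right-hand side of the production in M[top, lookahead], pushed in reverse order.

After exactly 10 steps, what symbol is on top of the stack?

p

step 1: stack=$ <S>  input=q p q p $  — expand <S> -> <B> <B>
step 2: stack=$ <B> <B>  input=q p q p $  — expand <B> -> q <F> <F> p
step 3: stack=$ <B> p <F> <F> q  input=q p q p $  — match q
step 4: stack=$ <B> p <F> <F>  input=p q p $  — expand <F> -> epsilon
step 5: stack=$ <B> p <F>  input=p q p $  — expand <F> -> epsilon
step 6: stack=$ <B> p  input=p q p $  — match p
step 7: stack=$ <B>  input=q p $  — expand <B> -> q <F> <F> p
step 8: stack=$ p <F> <F> q  input=q p $  — match q
step 9: stack=$ p <F> <F>  input=p $  — expand <F> -> epsilon
step 10: stack=$ p <F>  input=p $  — expand <F> -> epsilon
Stack after step 10: $ p (top = p).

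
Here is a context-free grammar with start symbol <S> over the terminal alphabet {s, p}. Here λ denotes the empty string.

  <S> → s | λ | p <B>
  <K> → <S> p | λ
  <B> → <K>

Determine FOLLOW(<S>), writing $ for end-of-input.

FIRST(<S>) = {λ, p, s}
FIRST(<K>) = {λ, p, s}  (via <S> p)
FIRST(<B>) = {λ, p, s}  (via <K>)
FOLLOW(<S>) includes $ since <S> is the start symbol.
FOLLOW(<S>): in <K>→<S> p, <S> is followed by p with FIRST {p}. Thus FOLLOW(<S>) = {$, p}.
FOLLOW(<B>): in <S>→p <B>, the suffix after <B> is empty, so FOLLOW(<B>) ⊇ FOLLOW(<S>) = {$, p}. Thus FOLLOW(<B>) = {$, p}.
FOLLOW(<K>): in <B>→<K>, the suffix after <K> is empty, so FOLLOW(<K>) ⊇ FOLLOW(<B>) = {$, p}. Thus FOLLOW(<K>) = {$, p}.

{$, p}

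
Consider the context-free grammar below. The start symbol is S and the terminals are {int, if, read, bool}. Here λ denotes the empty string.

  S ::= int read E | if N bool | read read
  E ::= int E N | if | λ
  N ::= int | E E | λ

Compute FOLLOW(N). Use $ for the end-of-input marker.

FIRST(S): from S::=int read E we get {int}; from S::=if N bool we get {if}; from S::=read read we get {read}. So FIRST(S) = {if, int, read}.
FIRST(E): from E::=int E N we get {int}; from E::=if we get {if}; from E::=λ we get {λ}. So FIRST(E) = {λ, if, int}.
FIRST(N): from N::=int we get {int}; from N::=E E we get {λ, if, int}; from N::=λ we get {λ}. So FIRST(N) = {λ, if, int}.
FOLLOW(S) includes $ since S is the start symbol.
FOLLOW(S): S appears on no right-hand side. Thus FOLLOW(S) = {$}.
FOLLOW(E): in S::=int read E, the suffix after E is empty, so FOLLOW(E) ⊇ FOLLOW(S) = {$}; in E::=int E N, E is followed by N with FIRST {λ, if, int}; in E::=int E N, the suffix after E is nullable (adds nothing new); in N::=E E (occurrence 1), E is followed by E with FIRST {λ, if, int}; in N::=E E (occurrence 1), the suffix after E is nullable, so FOLLOW(E) ⊇ FOLLOW(N) = {$, bool, if, int}; in N::=E E (occurrence 2), the suffix after E is empty, so FOLLOW(E) ⊇ FOLLOW(N) = {$, bool, if, int}. Thus FOLLOW(E) = {$, bool, if, int}.
FOLLOW(N): in S::=if N bool, N is followed by bool with FIRST {bool}; in E::=int E N, the suffix after N is empty, so FOLLOW(N) ⊇ FOLLOW(E) = {$, bool, if, int}. Thus FOLLOW(N) = {$, bool, if, int}.

{$, bool, if, int}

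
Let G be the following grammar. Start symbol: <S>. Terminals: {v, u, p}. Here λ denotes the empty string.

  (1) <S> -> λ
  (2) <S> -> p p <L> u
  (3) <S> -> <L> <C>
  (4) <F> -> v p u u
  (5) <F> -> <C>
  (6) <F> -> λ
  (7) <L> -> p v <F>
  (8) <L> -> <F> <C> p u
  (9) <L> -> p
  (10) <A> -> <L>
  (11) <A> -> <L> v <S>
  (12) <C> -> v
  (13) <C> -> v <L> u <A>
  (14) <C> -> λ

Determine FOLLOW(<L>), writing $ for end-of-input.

{$, p, u, v}

FIRST(<C>) = {λ, v}
FIRST(<F>) = {λ, v}  (via <C>)
FIRST(<L>) = {p, v}  (via <F> <C> p u)
FIRST(<S>) = {λ, p, v}  (via <L> <C>)
FIRST(<A>) = {p, v}  (via <L>, <L> v <S>)
FOLLOW(<S>) includes $ since <S> is the start symbol.
FOLLOW(<S>): in <A>-><L> v <S>, the suffix after <S> is empty, so FOLLOW(<S>) ⊇ FOLLOW(<A>) = {$, p, u, v}. Thus FOLLOW(<S>) = {$, p, u, v}.
FOLLOW(<F>): in <L>->p v <F>, the suffix after <F> is empty, so FOLLOW(<F>) ⊇ FOLLOW(<L>) = {$, p, u, v}; in <L>-><F> <C> p u, <F> is followed by <C> p u with FIRST {p, v}. Thus FOLLOW(<F>) = {$, p, u, v}.
FOLLOW(<C>): in <S>-><L> <C>, the suffix after <C> is empty, so FOLLOW(<C>) ⊇ FOLLOW(<S>) = {$, p, u, v}; in <F>-><C>, the suffix after <C> is empty, so FOLLOW(<C>) ⊇ FOLLOW(<F>) = {$, p, u, v}; in <L>-><F> <C> p u, <C> is followed by p u with FIRST {p}. Thus FOLLOW(<C>) = {$, p, u, v}.
FOLLOW(<A>): in <C>->v <L> u <A>, the suffix after <A> is empty, so FOLLOW(<A>) ⊇ FOLLOW(<C>) = {$, p, u, v}. Thus FOLLOW(<A>) = {$, p, u, v}.
FOLLOW(<L>): in <S>->p p <L> u, <L> is followed by u with FIRST {u}; in <S>-><L> <C>, <L> is followed by <C> with FIRST {λ, v}; in <S>-><L> <C>, the suffix after <L> is nullable, so FOLLOW(<L>) ⊇ FOLLOW(<S>) = {$, p, u, v}; in <A>-><L>, the suffix after <L> is empty, so FOLLOW(<L>) ⊇ FOLLOW(<A>) = {$, p, u, v}; in <A>-><L> v <S>, <L> is followed by v <S> with FIRST {v}; in <C>->v <L> u <A>, <L> is followed by u <A> with FIRST {u}. Thus FOLLOW(<L>) = {$, p, u, v}.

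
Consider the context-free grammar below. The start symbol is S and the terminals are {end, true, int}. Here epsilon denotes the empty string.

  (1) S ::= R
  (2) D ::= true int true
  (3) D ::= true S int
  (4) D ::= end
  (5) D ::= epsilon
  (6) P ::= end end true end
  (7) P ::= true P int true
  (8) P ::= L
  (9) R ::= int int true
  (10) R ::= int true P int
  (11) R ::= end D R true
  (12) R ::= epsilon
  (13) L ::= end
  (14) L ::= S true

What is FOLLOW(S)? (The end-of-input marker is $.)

FIRST(D) = {epsilon, end, true}
FIRST(R) = {epsilon, end, int}
FIRST(S) = {epsilon, end, int}  (via R)
FIRST(L) = {end, int, true}  (via S true)
FIRST(P) = {end, int, true}  (via L)
FOLLOW(S) includes $ since S is the start symbol.
FOLLOW(S): in D::=true S int, S is followed by int with FIRST {int}; in L::=S true, S is followed by true with FIRST {true}. Thus FOLLOW(S) = {$, int, true}.
FOLLOW(D): in R::=end D R true, D is followed by R true with FIRST {end, int, true}. Thus FOLLOW(D) = {end, int, true}.
FOLLOW(P): in P::=true P int true, P is followed by int true with FIRST {int}; in R::=int true P int, P is followed by int with FIRST {int}. Thus FOLLOW(P) = {int}.
FOLLOW(R): in S::=R, the suffix after R is empty, so FOLLOW(R) ⊇ FOLLOW(S) = {$, int, true}; in R::=end D R true, R is followed by true with FIRST {true}. Thus FOLLOW(R) = {$, int, true}.
FOLLOW(L): in P::=L, the suffix after L is empty, so FOLLOW(L) ⊇ FOLLOW(P) = {int}. Thus FOLLOW(L) = {int}.

{$, int, true}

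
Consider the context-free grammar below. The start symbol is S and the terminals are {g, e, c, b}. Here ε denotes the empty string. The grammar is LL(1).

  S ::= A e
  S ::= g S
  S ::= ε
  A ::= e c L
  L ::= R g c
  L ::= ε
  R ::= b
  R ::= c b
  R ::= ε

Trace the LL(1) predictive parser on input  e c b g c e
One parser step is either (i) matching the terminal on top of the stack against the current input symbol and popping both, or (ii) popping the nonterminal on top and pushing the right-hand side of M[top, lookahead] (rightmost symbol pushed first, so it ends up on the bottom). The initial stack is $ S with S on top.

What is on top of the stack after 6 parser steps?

b

step 1: stack=$ S  input=e c b g c e $  — expand S ::= A e
step 2: stack=$ e A  input=e c b g c e $  — expand A ::= e c L
step 3: stack=$ e L c e  input=e c b g c e $  — match e
step 4: stack=$ e L c  input=c b g c e $  — match c
step 5: stack=$ e L  input=b g c e $  — expand L ::= R g c
step 6: stack=$ e c g R  input=b g c e $  — expand R ::= b
Stack after step 6: $ e c g b (top = b).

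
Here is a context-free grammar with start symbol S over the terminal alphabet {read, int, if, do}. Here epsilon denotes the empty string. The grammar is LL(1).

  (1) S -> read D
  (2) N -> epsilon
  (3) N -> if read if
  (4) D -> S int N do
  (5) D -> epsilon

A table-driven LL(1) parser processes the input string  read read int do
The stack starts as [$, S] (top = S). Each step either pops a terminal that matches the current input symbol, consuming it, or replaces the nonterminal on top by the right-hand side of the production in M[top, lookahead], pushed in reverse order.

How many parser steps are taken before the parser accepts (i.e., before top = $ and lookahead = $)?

     Stack              Input               Action
  1  $ S                read read int do $  expand S -> read D
  2  $ D read           read read int do $  match read
  3  $ D                read int do $       expand D -> S int N do
  4  $ do N int S       read int do $       expand S -> read D
  5  $ do N int D read  read int do $       match read
  6  $ do N int D       int do $            expand D -> epsilon
  7  $ do N int         int do $            match int
  8  $ do N             do $                expand N -> epsilon
  9  $ do               do $                match do
Accept reached after 9 steps.

9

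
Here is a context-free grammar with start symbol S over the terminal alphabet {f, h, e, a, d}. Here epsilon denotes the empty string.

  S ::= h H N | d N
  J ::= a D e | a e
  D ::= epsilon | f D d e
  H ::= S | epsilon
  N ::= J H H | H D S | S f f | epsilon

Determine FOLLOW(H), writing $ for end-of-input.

{$, a, d, f, h}

FIRST(S) = {d, h}
FIRST(J) = {a}
FIRST(D) = {epsilon, f}
FIRST(H) = {epsilon, d, h}  (via S)
FIRST(N) = {epsilon, a, d, f, h}  (via J H H, H D S, S f f)
FOLLOW(S) includes $ since S is the start symbol.
FOLLOW(D): in J::=a D e, D is followed by e with FIRST {e}; in D::=f D d e, D is followed by d e with FIRST {d}; in N::=H D S, D is followed by S with FIRST {d, h}. Thus FOLLOW(D) = {d, e, h}.
FOLLOW(S): in H::=S, the suffix after S is empty, so FOLLOW(S) ⊇ FOLLOW(H) = {$, a, d, f, h}; in N::=H D S, the suffix after S is empty, so FOLLOW(S) ⊇ FOLLOW(N) = {$, a, d, f, h}; in N::=S f f, S is followed by f f with FIRST {f}. Thus FOLLOW(S) = {$, a, d, f, h}.
FOLLOW(N): in S::=h H N, the suffix after N is empty, so FOLLOW(N) ⊇ FOLLOW(S) = {$, a, d, f, h}; in S::=d N, the suffix after N is empty, so FOLLOW(N) ⊇ FOLLOW(S) = {$, a, d, f, h}. Thus FOLLOW(N) = {$, a, d, f, h}.
FOLLOW(J): in N::=J H H, J is followed by H H with FIRST {epsilon, d, h}; in N::=J H H, the suffix after J is nullable, so FOLLOW(J) ⊇ FOLLOW(N) = {$, a, d, f, h}. Thus FOLLOW(J) = {$, a, d, f, h}.
FOLLOW(H): in S::=h H N, H is followed by N with FIRST {epsilon, a, d, f, h}; in S::=h H N, the suffix after H is nullable, so FOLLOW(H) ⊇ FOLLOW(S) = {$, a, d, f, h}; in N::=J H H (occurrence 1), H is followed by H with FIRST {epsilon, d, h}; in N::=J H H (occurrence 1), the suffix after H is nullable, so FOLLOW(H) ⊇ FOLLOW(N) = {$, a, d, f, h}; in N::=J H H (occurrence 2), the suffix after H is empty, so FOLLOW(H) ⊇ FOLLOW(N) = {$, a, d, f, h}; in N::=H D S, H is followed by D S with FIRST {d, f, h}. Thus FOLLOW(H) = {$, a, d, f, h}.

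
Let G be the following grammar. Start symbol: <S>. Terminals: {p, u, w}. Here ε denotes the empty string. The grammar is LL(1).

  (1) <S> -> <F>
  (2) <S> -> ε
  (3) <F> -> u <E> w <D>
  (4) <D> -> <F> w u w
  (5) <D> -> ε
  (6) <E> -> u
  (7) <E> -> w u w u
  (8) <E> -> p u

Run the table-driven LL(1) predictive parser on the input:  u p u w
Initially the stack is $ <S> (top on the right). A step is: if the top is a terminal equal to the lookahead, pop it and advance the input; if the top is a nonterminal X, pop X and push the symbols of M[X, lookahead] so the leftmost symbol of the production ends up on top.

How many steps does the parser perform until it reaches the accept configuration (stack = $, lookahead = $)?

8

     Stack          Input      Action
  1  $ <S>          u p u w $  expand <S> -> <F>
  2  $ <F>          u p u w $  expand <F> -> u <E> w <D>
  3  $ <D> w <E> u  u p u w $  match u
  4  $ <D> w <E>    p u w $    expand <E> -> p u
  5  $ <D> w u p    p u w $    match p
  6  $ <D> w u      u w $      match u
  7  $ <D> w        w $        match w
  8  $ <D>          $          expand <D> -> ε
Accept reached after 8 steps.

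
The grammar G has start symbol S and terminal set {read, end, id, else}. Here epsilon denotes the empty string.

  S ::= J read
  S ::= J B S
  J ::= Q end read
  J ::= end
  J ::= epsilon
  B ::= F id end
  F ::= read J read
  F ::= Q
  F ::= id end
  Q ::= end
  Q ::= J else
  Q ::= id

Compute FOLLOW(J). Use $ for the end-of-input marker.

FIRST(S) = {else, end, id, read}  (via J read, J B S)
FIRST(J) = {epsilon, else, end, id}  (via Q end read)
FIRST(Q) = {else, end, id}  (via J else)
FIRST(F) = {else, end, id, read}  (via Q)
FIRST(B) = {else, end, id, read}  (via F id end)
FOLLOW(S) includes $ since S is the start symbol.
FOLLOW(S): in S::=J B S, the suffix after S is empty (adds nothing new). Thus FOLLOW(S) = {$}.
FOLLOW(J): in S::=J read, J is followed by read with FIRST {read}; in S::=J B S, J is followed by B S with FIRST {else, end, id, read}; in F::=read J read, J is followed by read with FIRST {read}; in Q::=J else, J is followed by else with FIRST {else}. Thus FOLLOW(J) = {else, end, id, read}.
FOLLOW(B): in S::=J B S, B is followed by S with FIRST {else, end, id, read}. Thus FOLLOW(B) = {else, end, id, read}.
FOLLOW(F): in B::=F id end, F is followed by id end with FIRST {id}. Thus FOLLOW(F) = {id}.
FOLLOW(Q): in J::=Q end read, Q is followed by end read with FIRST {end}; in F::=Q, the suffix after Q is empty, so FOLLOW(Q) ⊇ FOLLOW(F) = {id}. Thus FOLLOW(Q) = {end, id}.

{else, end, id, read}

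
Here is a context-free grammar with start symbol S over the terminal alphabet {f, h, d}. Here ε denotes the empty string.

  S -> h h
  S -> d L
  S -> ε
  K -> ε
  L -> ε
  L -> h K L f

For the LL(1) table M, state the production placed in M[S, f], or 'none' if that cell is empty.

none

FIRST(S) = {ε, d, h}
FIRST(K) = {ε}
FIRST(L) = {ε, h}
FOLLOW(S) includes $ since S is the start symbol.
FOLLOW(S): S appears on no right-hand side. Thus FOLLOW(S) = {$}.
For S -> h h: FIRST(h h) = {h}, so it goes in M[S, t] for t ∈ {h}.
For S -> d L: FIRST(d L) = {d}, so it goes in M[S, t] for t ∈ {d}.
For S -> ε: FIRST(ε) = {ε}, so it goes in M[S, t] for t ∈ {}; since ε ∈ FIRST, also for every t ∈ FOLLOW(S) = {$}.
None of these place a production in M[S, f].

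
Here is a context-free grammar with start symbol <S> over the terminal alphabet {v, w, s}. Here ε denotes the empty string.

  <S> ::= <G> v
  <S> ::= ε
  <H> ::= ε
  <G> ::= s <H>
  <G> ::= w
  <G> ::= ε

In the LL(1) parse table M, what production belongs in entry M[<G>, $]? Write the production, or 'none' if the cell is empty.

FIRST(<H>) = {ε}
FIRST(<G>) = {ε, s, w}
FIRST(<S>) = {ε, s, v, w}  (via <G> v)
FOLLOW(<S>) includes $ since <S> is the start symbol.
FOLLOW(<G>): in <S>::=<G> v, <G> is followed by v with FIRST {v}. Thus FOLLOW(<G>) = {v}.
For <G> ::= s <H>: FIRST(s <H>) = {s}, so it goes in M[<G>, t] for t ∈ {s}.
For <G> ::= w: FIRST(w) = {w}, so it goes in M[<G>, t] for t ∈ {w}.
For <G> ::= ε: FIRST(ε) = {ε}, so it goes in M[<G>, t] for t ∈ {}; since ε ∈ FIRST, also for every t ∈ FOLLOW(<G>) = {v}.
None of these place a production in M[<G>, $].

none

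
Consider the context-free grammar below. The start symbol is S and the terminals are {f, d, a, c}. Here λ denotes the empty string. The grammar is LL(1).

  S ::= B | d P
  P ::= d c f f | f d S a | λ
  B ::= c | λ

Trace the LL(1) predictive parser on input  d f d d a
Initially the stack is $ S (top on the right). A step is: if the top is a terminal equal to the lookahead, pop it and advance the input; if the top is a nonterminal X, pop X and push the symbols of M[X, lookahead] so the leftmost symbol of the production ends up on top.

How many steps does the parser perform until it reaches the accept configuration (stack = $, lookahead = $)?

9

     Stack      Input        Action
  1  $ S        d f d d a $  expand S ::= d P
  2  $ P d      d f d d a $  match d
  3  $ P        f d d a $    expand P ::= f d S a
  4  $ a S d f  f d d a $    match f
  5  $ a S d    d d a $      match d
  6  $ a S      d a $        expand S ::= d P
  7  $ a P d    d a $        match d
  8  $ a P      a $          expand P ::= λ
  9  $ a        a $          match a
Accept reached after 9 steps.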